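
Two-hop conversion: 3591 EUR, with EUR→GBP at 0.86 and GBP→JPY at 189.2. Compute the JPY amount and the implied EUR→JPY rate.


Step 1: 3591 EUR × 0.86 = 3088.26 GBP
Step 2: 3088.26 GBP × 189.2 = 584298.79 JPY
Implied rate EUR→JPY = 0.86 × 189.2 = 162.7120
= 584298.79 JPY; implied rate 162.7120 JPY/EUR

584298.79 JPY; implied rate 162.7120 JPY/EUR


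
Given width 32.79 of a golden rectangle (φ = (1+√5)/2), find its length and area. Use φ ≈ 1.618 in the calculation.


φ = (1 + √5) / 2 ≈ 1.618
Length = width × φ = 32.79 × 1.618 = 53.05422
≈ 53.05
Area = width × length = 32.79 × 53.05422 = 1739.6478738 ≈ 1739.65
= Length: 53.05, Area: 1739.65

Length: 53.05, Area: 1739.65


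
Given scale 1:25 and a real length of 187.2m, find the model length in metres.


Model size = real / scale
= 187.2 / 25
= 7.4880 m

7.4880 m


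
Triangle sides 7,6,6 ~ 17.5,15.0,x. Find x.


Scale factor = 17.5/7 = 2.5
Missing side = 6 × 2.5
= 15.0

15.0


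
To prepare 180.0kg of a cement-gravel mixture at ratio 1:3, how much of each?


Total parts = 1 + 3 = 4
cement: 180.0 × 1/4 = 45.0kg
gravel: 180.0 × 3/4 = 135.0kg
= 45.0kg and 135.0kg

45.0kg and 135.0kg


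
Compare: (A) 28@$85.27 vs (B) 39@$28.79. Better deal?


Deal A: $85.27/28 = $3.0454/unit
Deal B: $28.79/39 = $0.7382/unit
B is cheaper per unit
= Deal B

Deal B


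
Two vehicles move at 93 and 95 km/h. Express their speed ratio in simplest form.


Ratio = 93:95
GCD = 1
Simplified = 93:95
Time ratio (same distance) = 95:93
Speed ratio = 93:95

93:95


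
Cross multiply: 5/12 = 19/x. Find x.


Cross multiply: 5 × x = 12 × 19
5x = 228
x = 228 / 5
= 45.60

45.60


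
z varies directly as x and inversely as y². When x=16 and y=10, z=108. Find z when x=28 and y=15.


z = k·x/y²
Solve for k using the known point: k = z·y²/x = 108×100/16 = 10800/16 = 675.0000
Now evaluate at x=28, y=15:
z = k × 28 / 225 = (10800 × 28) / (16 × 225) = 302400/3600
= 84.0000

84.0000


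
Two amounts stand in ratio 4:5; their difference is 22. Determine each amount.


Let A = 4k, B = 5k.
5k - 4k = 22
1k = 22 → k = 22/1 = 22
A = 4×22 = 88, B = 5×22 = 110
= A = 88, B = 110

A = 88, B = 110


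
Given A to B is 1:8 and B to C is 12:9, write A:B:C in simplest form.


Match B: multiply A:B by 12 → 12:96
Multiply B:C by 8 → 96:72
Combined: 12:96:72
GCD = 12
= 1:8:6

1:8:6


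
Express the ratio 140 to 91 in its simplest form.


GCD(140, 91) = 7
140/7 : 91/7
= 20:13

20:13


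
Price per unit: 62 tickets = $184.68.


Unit rate = total / quantity
= 184.68 / 62
= $2.98 per unit

$2.98 per unit


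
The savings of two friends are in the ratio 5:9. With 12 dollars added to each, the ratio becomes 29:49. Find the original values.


Let A = 5k, B = 9k.
(5k + 12) / (9k + 12) = 29/49
Cross-multiply: 49(5k + 12) = 29(9k + 12)
245k + 588 = 261k + 348
245k - 261k = 348 - 588
-16k = -240
k = -240/-16 = 15
A = 5×15 = 75, B = 9×15 = 135
= A = 75, B = 135

A = 75, B = 135


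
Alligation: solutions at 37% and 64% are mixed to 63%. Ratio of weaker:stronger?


Let x parts of 37% mix with y parts of 64%.
37x + 64y = 63(x + y)
37x + 64y = 63x + 63y
x(37 - 63) = y(63 - 64)
x/y = (64 - 63)/(63 - 37) = 1/26
Simplify: 1:26
= 1:26

1:26


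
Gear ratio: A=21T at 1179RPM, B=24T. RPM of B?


Gear ratio = 21:24 = 7:8
RPM_B = RPM_A × (teeth_A / teeth_B)
= 1179 × (21/24)
= 1031.6 RPM

1031.6 RPM


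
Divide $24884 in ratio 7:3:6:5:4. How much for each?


Total parts = 7 + 3 + 6 + 5 + 4 = 25
Part 1: 24884 × 7/25 = 6967.52
Part 2: 24884 × 3/25 = 2986.08
Part 3: 24884 × 6/25 = 5972.16
Part 4: 24884 × 5/25 = 4976.80
Part 5: 24884 × 4/25 = 3981.44
= Part 1: $6967.52, Part 2: $2986.08, Part 3: $5972.16, Part 4: $4976.80, Part 5: $3981.44

Part 1: $6967.52, Part 2: $2986.08, Part 3: $5972.16, Part 4: $4976.80, Part 5: $3981.44


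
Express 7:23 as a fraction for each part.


Total parts = 7 + 23 = 30
First part: 7/30 = 7/30
Second part: 23/30 = 23/30
= 7/30 and 23/30

7/30 and 23/30


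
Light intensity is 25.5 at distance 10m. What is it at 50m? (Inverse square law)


I₁d₁² = I₂d₂²
I₂ = I₁ × (d₁/d₂)²
= 25.5 × (10/50)²
= 25.5 × 100/2500
= 2550/2500
= 1.0200

1.0200


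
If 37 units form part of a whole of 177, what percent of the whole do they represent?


Percentage = (part / whole) × 100
= (37 / 177) × 100
≈ 20.90%

20.90%


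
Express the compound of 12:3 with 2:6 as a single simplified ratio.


Compound ratio = (12×2) : (3×6)
= 24:18
GCD = 6
= 4:3

4:3


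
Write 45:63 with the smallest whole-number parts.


GCD(45, 63) = 9
45/9 : 63/9
= 5:7

5:7


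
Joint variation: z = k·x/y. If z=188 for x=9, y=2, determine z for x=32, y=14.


z = k·x/y
Solve for k using the known point: k = z·y/x = 188×2/9 = 376/9 ≈ 41.7778
Now evaluate at x=32, y=14:
z = k × 32 / 14 = (376 × 32) / (9 × 14) = 12032/126
≈ 95.4921

95.4921


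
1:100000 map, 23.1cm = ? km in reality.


Real distance = map distance × scale
= 23.1cm × 100000
= 2310000 cm = 23100.0 m
= 23.100 km

23.100 km


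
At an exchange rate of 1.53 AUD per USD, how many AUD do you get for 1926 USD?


Amount × rate = 1926 × 1.53
= 2946.78 AUD

2946.78 AUD


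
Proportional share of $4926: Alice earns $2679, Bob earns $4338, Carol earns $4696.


Total income = 2679 + 4338 + 4696 = $11713
Alice: $4926 × 2679/11713 = $1126.68
Bob: $4926 × 4338/11713 = $1824.38
Carol: $4926 × 4696/11713 = $1974.94
= Alice: $1126.68, Bob: $1824.38, Carol: $1974.94

Alice: $1126.68, Bob: $1824.38, Carol: $1974.94


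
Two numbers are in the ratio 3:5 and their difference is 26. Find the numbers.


Let A = 3k, B = 5k.
5k - 3k = 26
2k = 26 → k = 26/2 = 13
A = 3×13 = 39, B = 5×13 = 65
= A = 39, B = 65

A = 39, B = 65


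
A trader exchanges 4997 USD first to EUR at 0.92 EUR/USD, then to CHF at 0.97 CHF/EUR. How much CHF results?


Step 1: 4997 USD × 0.92 = 4597.24 EUR
Step 2: 4597.24 EUR × 0.97 = 4459.32 CHF
Implied rate USD→CHF = 0.92 × 0.97 = 0.8924
= 4459.32 CHF

4459.32 CHF


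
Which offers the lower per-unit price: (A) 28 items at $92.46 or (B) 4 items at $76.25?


Deal A: $92.46/28 = $3.3021/unit
Deal B: $76.25/4 = $19.0625/unit
A is cheaper per unit
= Deal A

Deal A


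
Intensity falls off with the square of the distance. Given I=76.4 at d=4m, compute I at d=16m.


I₁d₁² = I₂d₂²
I₂ = I₁ × (d₁/d₂)²
= 76.4 × (4/16)²
= 76.4 × 16/256
= 1222.4/256
= 4.7750

4.7750


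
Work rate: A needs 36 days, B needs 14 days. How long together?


Rate of A = 1/36 per day
Rate of B = 1/14 per day
Combined rate = 1/36 + 1/14 = 50/504 ≈ 0.0992 per day
Days = 1 / combined rate = 504/50
= 10.08 days

10.08 days


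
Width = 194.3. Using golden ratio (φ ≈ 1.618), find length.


φ = (1 + √5) / 2 ≈ 1.618
Length = width × φ = 194.3 × 1.618 = 314.3774
≈ 314.38

314.38


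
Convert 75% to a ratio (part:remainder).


75% means 75 parts out of 100; remainder = 25
Part : remainder = 75:25
GCD = 25
= 3:1

3:1


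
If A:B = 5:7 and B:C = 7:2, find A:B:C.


Match B: multiply A:B by 7 → 35:49
Multiply B:C by 7 → 49:14
Combined: 35:49:14
GCD = 7
= 5:7:2

5:7:2


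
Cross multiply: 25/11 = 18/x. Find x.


Cross multiply: 25 × x = 11 × 18
25x = 198
x = 198 / 25
= 7.92

7.92


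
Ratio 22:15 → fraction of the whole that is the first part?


Total parts = 22 + 15 = 37
First part: 22/37 = 22/37
= 22/37

22/37


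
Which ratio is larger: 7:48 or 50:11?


7/48 = 0.1458
50/11 = 4.5455
0.1458 < 4.5455, so 7:48 is less
= 50:11

50:11


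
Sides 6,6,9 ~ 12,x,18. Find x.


Scale factor = 12/6 = 2
Missing side = 6 × 2
= 12.0

12.0


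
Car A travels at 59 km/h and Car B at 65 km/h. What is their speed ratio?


Ratio = 59:65
GCD = 1
Simplified = 59:65
Time ratio (same distance) = 65:59
Speed ratio = 59:65

59:65


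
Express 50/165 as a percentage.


Percentage = (part / whole) × 100
= (50 / 165) × 100
≈ 30.30%

30.30%


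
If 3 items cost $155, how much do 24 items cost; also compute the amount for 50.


Direct proportion: y/x = constant
k = 155/3 ≈ 51.6667
y at x=24: k × 24 = 155 × 24 / 3 = 3720/3 = 1240.00
y at x=50: k × 50 = 155 × 50 / 3 = 7750/3 ≈ 2583.33
= 1240.00 and 2583.33

1240.00 and 2583.33


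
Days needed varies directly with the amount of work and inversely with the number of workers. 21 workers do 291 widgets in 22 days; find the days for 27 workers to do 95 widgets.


Days ∝ work / workers, so d₂ = d₁ × (m₁/m₂) × (w₂/w₁)
Workers factor (inverse): 21/27 ≈ 0.7778
Work factor (direct): 95/291 ≈ 0.3265
d₂ = 22 × 21/27 × 95/291 = (22 × 21 × 95) / (27 × 291) = 43890/7857
≈ 5.59 days

5.59 days


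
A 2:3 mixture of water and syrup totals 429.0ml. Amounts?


Total parts = 2 + 3 = 5
water: 429.0 × 2/5 = 171.6ml
syrup: 429.0 × 3/5 = 257.4ml
= 171.6ml and 257.4ml

171.6ml and 257.4ml


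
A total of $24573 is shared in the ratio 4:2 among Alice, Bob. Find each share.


Total parts = 4 + 2 = 6
Alice: 24573 × 4/6 = 16382.00
Bob: 24573 × 2/6 = 8191.00
= Alice: $16382.00, Bob: $8191.00

Alice: $16382.00, Bob: $8191.00


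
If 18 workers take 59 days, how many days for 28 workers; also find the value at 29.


Inverse proportion: x × y = constant
k = 18 × 59 = 1062
At x=28: k/28 = 37.93
At x=29: k/29 = 36.62
= 37.93 and 36.62

37.93 and 36.62


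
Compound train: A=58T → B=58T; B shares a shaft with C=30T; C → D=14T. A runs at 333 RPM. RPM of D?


Stage 1: RPM_B = RPM_A × t_A/t_B = 333 × 58/58 = 19314/58 = 333.00
B and C share a shaft → RPM_C = RPM_B
Stage 2: RPM_D = RPM_C × t_C/t_D = RPM_A × (t_A×t_C)/(t_B×t_D)
Overall ratio = (58×30)/(58×14) = 1740/812
RPM_D = 333 × 1740/812 = 579420/812
≈ 713.57 RPM

713.57 RPM


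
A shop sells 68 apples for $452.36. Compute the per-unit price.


Unit rate = total / quantity
= 452.36 / 68
= $6.65 per unit

$6.65 per unit


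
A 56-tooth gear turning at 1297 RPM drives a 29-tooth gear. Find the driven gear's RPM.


Gear ratio = 56:29 = 56:29
RPM_B = RPM_A × (teeth_A / teeth_B)
= 1297 × (56/29)
= 2504.6 RPM

2504.6 RPM


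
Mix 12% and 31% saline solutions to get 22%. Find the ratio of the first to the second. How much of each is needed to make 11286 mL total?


Let x parts of 12% mix with y parts of 31%.
12x + 31y = 22(x + y)
12x + 31y = 22x + 22y
x(12 - 22) = y(22 - 31)
x/y = (31 - 22)/(22 - 12) = 9/10
Simplify: 9:10
Total parts = 19; one part = 11286/19 = 594.00 mL
12% solution: 9×594.00 = 5346.00 mL
31% solution: 10×594.00 = 5940.00 mL
= ratio 9:10; 5346.00 mL and 5940.00 mL

ratio 9:10; 5346.00 mL and 5940.00 mL


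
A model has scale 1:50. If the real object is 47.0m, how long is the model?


Model size = real / scale
= 47.0 / 50
= 0.9400 m

0.9400 m


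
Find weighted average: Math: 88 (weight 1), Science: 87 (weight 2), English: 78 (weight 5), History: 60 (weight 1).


Numerator = 88×1 + 87×2 + 78×5 + 60×1
= 88 + 174 + 390 + 60
= 712
Total weight = 9
Weighted avg = 712/9
= 79.11

79.11


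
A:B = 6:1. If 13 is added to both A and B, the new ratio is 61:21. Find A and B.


Let A = 6k, B = 1k.
(6k + 13) / (1k + 13) = 61/21
Cross-multiply: 21(6k + 13) = 61(1k + 13)
126k + 273 = 61k + 793
126k - 61k = 793 - 273
65k = 520
k = 520/65 = 8
A = 6×8 = 48, B = 1×8 = 8
= A = 48, B = 8

A = 48, B = 8


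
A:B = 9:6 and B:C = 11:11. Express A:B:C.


Match B: multiply A:B by 11 → 99:66
Multiply B:C by 6 → 66:66
Combined: 99:66:66
GCD = 33
= 3:2:2

3:2:2


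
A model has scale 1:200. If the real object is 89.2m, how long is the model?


Model size = real / scale
= 89.2 / 200
= 0.4460 m

0.4460 m


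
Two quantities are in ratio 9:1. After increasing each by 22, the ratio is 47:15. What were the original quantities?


Let A = 9k, B = 1k.
(9k + 22) / (1k + 22) = 47/15
Cross-multiply: 15(9k + 22) = 47(1k + 22)
135k + 330 = 47k + 1034
135k - 47k = 1034 - 330
88k = 704
k = 704/88 = 8
A = 9×8 = 72, B = 1×8 = 8
= A = 72, B = 8

A = 72, B = 8


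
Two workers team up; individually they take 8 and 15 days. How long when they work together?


Rate of A = 1/8 per day
Rate of B = 1/15 per day
Combined rate = 1/8 + 1/15 = 23/120 ≈ 0.1917 per day
Days = 1 / combined rate = 120/23
≈ 5.22 days

5.22 days


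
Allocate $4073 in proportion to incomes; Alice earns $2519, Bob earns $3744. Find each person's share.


Total income = 2519 + 3744 = $6263
Alice: $4073 × 2519/6263 = $1638.17
Bob: $4073 × 3744/6263 = $2434.83
= Alice: $1638.17, Bob: $2434.83

Alice: $1638.17, Bob: $2434.83


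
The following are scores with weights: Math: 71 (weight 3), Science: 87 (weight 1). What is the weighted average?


Numerator = 71×3 + 87×1
= 213 + 87
= 300
Total weight = 4
Weighted avg = 300/4
= 75.00

75.00


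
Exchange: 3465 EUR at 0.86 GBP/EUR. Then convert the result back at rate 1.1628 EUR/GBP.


Amount × rate = 3465 × 0.86 = 2979.90 GBP
Round-trip: 2979.90 × 1.1628 = 3465.03 EUR
= 2979.90 GBP, then 3465.03 EUR

2979.90 GBP, then 3465.03 EUR


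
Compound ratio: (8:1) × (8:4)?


Compound ratio = (8×8) : (1×4)
= 64:4
GCD = 4
= 16:1

16:1


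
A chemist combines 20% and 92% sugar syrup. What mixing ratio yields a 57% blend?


Let x parts of 20% mix with y parts of 92%.
20x + 92y = 57(x + y)
20x + 92y = 57x + 57y
x(20 - 57) = y(57 - 92)
x/y = (92 - 57)/(57 - 20) = 35/37
Simplify: 35:37
= 35:37

35:37


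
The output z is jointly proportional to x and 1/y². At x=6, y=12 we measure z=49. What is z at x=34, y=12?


z = k·x/y²
Solve for k using the known point: k = z·y²/x = 49×144/6 = 7056/6 = 1176.0000
Now evaluate at x=34, y=12:
z = k × 34 / 144 = (7056 × 34) / (6 × 144) = 239904/864
≈ 277.6667

277.6667


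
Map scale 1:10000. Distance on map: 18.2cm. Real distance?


Real distance = map distance × scale
= 18.2cm × 10000
= 182000 cm = 1820.0 m
= 1.820 km

1.820 km


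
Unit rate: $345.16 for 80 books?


Unit rate = total / quantity
= 345.16 / 80
= $4.31 per unit

$4.31 per unit


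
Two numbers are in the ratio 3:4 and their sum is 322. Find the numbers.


Let A = 3k, B = 4k.
3k + 4k = 322
7k = 322 → k = 322/7 = 46
A = 3×46 = 138, B = 4×46 = 184
= A = 138, B = 184

A = 138, B = 184


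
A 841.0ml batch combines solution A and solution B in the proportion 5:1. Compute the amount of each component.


Total parts = 5 + 1 = 6
solution A: 841.0 × 5/6 = 700.8ml
solution B: 841.0 × 1/6 = 140.2ml
= 700.8ml and 140.2ml

700.8ml and 140.2ml


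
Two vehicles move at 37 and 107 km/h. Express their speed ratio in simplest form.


Ratio = 37:107
GCD = 1
Simplified = 37:107
Time ratio (same distance) = 107:37
Speed ratio = 37:107

37:107


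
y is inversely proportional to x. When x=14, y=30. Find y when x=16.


Inverse proportion: x × y = constant
k = 14 × 30 = 420
y₂ = k / 16 = 420 / 16
= 26.25

26.25


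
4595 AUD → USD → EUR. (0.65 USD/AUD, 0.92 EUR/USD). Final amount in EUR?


Step 1: 4595 AUD × 0.65 = 2986.75 USD
Step 2: 2986.75 USD × 0.92 = 2747.81 EUR
Implied rate AUD→EUR = 0.65 × 0.92 = 0.5980
= 2747.81 EUR

2747.81 EUR


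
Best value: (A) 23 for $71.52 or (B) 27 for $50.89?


Deal A: $71.52/23 = $3.1096/unit
Deal B: $50.89/27 = $1.8848/unit
B is cheaper per unit
= Deal B

Deal B


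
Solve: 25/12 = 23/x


Cross multiply: 25 × x = 12 × 23
25x = 276
x = 276 / 25
= 11.04

11.04


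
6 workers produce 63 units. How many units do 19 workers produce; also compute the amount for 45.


Direct proportion: y/x = constant
k = 63/6 = 10.5000
y at x=19: k × 19 = 63 × 19 / 6 = 1197/6 = 199.50
y at x=45: k × 45 = 63 × 45 / 6 = 2835/6 = 472.50
= 199.50 and 472.50

199.50 and 472.50


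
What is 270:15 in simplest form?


GCD(270, 15) = 15
270/15 : 15/15
= 18:1

18:1


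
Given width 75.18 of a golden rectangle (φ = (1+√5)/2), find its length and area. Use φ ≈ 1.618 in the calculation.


φ = (1 + √5) / 2 ≈ 1.618
Length = width × φ = 75.18 × 1.618 = 121.64124
≈ 121.64
Area = width × length = 75.18 × 121.64124 = 9144.9884232 ≈ 9144.99
= Length: 121.64, Area: 9144.99

Length: 121.64, Area: 9144.99


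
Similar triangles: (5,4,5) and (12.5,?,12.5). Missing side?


Scale factor = 12.5/5 = 2.5
Missing side = 4 × 2.5
= 10.0

10.0


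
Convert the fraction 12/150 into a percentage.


Percentage = (part / whole) × 100
= (12 / 150) × 100
= 8.00%

8.00%


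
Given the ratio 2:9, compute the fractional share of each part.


Total parts = 2 + 9 = 11
First part: 2/11 = 2/11
Second part: 9/11 = 9/11
= 2/11 and 9/11

2/11 and 9/11


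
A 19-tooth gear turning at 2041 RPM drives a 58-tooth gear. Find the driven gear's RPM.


Gear ratio = 19:58 = 19:58
RPM_B = RPM_A × (teeth_A / teeth_B)
= 2041 × (19/58)
= 668.6 RPM

668.6 RPM


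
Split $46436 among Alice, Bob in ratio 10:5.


Total parts = 10 + 5 = 15
Alice: 46436 × 10/15 = 30957.33
Bob: 46436 × 5/15 = 15478.67
= Alice: $30957.33, Bob: $15478.67

Alice: $30957.33, Bob: $15478.67


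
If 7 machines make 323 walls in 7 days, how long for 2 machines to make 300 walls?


Days ∝ work / workers, so d₂ = d₁ × (m₁/m₂) × (w₂/w₁)
Workers factor (inverse): 7/2 = 3.5000
Work factor (direct): 300/323 ≈ 0.9288
d₂ = 7 × 7/2 × 300/323 = (7 × 7 × 300) / (2 × 323) = 14700/646
≈ 22.76 days

22.76 days


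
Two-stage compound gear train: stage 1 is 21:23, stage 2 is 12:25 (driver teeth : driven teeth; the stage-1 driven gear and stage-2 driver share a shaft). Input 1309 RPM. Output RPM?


Stage 1: RPM_B = RPM_A × t_A/t_B = 1309 × 21/23 = 27489/23 ≈ 1195.17
B and C share a shaft → RPM_C = RPM_B
Stage 2: RPM_D = RPM_C × t_C/t_D = RPM_A × (t_A×t_C)/(t_B×t_D)
Overall ratio = (21×12)/(23×25) = 252/575
RPM_D = 1309 × 252/575 = 329868/575
≈ 573.68 RPM

573.68 RPM


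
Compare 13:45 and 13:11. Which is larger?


13/45 = 0.2889
13/11 = 1.1818
0.2889 < 1.1818, so 13:45 is less
= 13:11

13:11


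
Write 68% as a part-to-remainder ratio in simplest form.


68% means 68 parts out of 100; remainder = 32
Part : remainder = 68:32
GCD = 4
= 17:8

17:8


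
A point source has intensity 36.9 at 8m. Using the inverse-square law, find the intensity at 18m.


I₁d₁² = I₂d₂²
I₂ = I₁ × (d₁/d₂)²
= 36.9 × (8/18)²
= 36.9 × 64/324
= 2361.6/324
≈ 7.2889

7.2889


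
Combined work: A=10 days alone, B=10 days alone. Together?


Rate of A = 1/10 per day
Rate of B = 1/10 per day
Combined rate = 1/10 + 1/10 = 20/100 = 0.2000 per day
Days = 1 / combined rate = 100/20
= 5.00 days

5.00 days


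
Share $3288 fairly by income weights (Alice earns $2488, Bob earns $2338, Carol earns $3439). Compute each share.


Total income = 2488 + 2338 + 3439 = $8265
Alice: $3288 × 2488/8265 = $989.78
Bob: $3288 × 2338/8265 = $930.11
Carol: $3288 × 3439/8265 = $1368.11
= Alice: $989.78, Bob: $930.11, Carol: $1368.11

Alice: $989.78, Bob: $930.11, Carol: $1368.11


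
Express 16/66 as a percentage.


Percentage = (part / whole) × 100
= (16 / 66) × 100
≈ 24.24%

24.24%


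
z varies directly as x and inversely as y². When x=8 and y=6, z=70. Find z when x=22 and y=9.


z = k·x/y²
Solve for k using the known point: k = z·y²/x = 70×36/8 = 2520/8 = 315.0000
Now evaluate at x=22, y=9:
z = k × 22 / 81 = (2520 × 22) / (8 × 81) = 55440/648
≈ 85.5556

85.5556


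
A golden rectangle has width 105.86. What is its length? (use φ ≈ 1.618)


φ = (1 + √5) / 2 ≈ 1.618
Length = width × φ = 105.86 × 1.618 = 171.28148
≈ 171.28

171.28


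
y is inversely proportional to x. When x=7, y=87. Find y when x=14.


Inverse proportion: x × y = constant
k = 7 × 87 = 609
y₂ = k / 14 = 609 / 14
= 43.50

43.50


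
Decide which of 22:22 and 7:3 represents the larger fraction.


22/22 = 1.0000
7/3 = 2.3333
1.0000 < 2.3333, so 22:22 is less
= 7:3

7:3


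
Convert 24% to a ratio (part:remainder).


24% means 24 parts out of 100; remainder = 76
Part : remainder = 24:76
GCD = 4
= 6:19

6:19


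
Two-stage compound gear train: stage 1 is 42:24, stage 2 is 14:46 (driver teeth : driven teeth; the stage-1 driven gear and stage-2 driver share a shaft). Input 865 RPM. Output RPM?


Stage 1: RPM_B = RPM_A × t_A/t_B = 865 × 42/24 = 36330/24 = 1513.75
B and C share a shaft → RPM_C = RPM_B
Stage 2: RPM_D = RPM_C × t_C/t_D = RPM_A × (t_A×t_C)/(t_B×t_D)
Overall ratio = (42×14)/(24×46) = 588/1104
RPM_D = 865 × 588/1104 = 508620/1104
≈ 460.71 RPM

460.71 RPM


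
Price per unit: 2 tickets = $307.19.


Unit rate = total / quantity
= 307.19 / 2
= $153.60 per unit

$153.60 per unit


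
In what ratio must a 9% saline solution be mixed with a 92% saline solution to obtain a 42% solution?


Let x parts of 9% mix with y parts of 92%.
9x + 92y = 42(x + y)
9x + 92y = 42x + 42y
x(9 - 42) = y(42 - 92)
x/y = (92 - 42)/(42 - 9) = 50/33
Simplify: 50:33
= 50:33

50:33


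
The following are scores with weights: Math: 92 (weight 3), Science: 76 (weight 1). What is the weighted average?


Numerator = 92×3 + 76×1
= 276 + 76
= 352
Total weight = 4
Weighted avg = 352/4
= 88.00

88.00


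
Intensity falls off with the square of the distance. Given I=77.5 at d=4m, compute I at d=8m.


I₁d₁² = I₂d₂²
I₂ = I₁ × (d₁/d₂)²
= 77.5 × (4/8)²
= 77.5 × 16/64
= 1240/64
= 19.3750

19.3750


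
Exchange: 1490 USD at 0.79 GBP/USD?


Amount × rate = 1490 × 0.79
= 1177.10 GBP

1177.10 GBP


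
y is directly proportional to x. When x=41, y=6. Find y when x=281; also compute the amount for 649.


Direct proportion: y/x = constant
k = 6/41 ≈ 0.1463
y at x=281: k × 281 = 6 × 281 / 41 = 1686/41 ≈ 41.12
y at x=649: k × 649 = 6 × 649 / 41 = 3894/41 ≈ 94.98
= 41.12 and 94.98

41.12 and 94.98


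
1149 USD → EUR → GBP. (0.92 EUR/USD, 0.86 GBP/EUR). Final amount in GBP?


Step 1: 1149 USD × 0.92 = 1057.08 EUR
Step 2: 1057.08 EUR × 0.86 = 909.09 GBP
Implied rate USD→GBP = 0.92 × 0.86 = 0.7912
= 909.09 GBP

909.09 GBP


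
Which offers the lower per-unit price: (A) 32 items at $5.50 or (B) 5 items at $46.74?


Deal A: $5.50/32 = $0.1719/unit
Deal B: $46.74/5 = $9.3480/unit
A is cheaper per unit
= Deal A

Deal A


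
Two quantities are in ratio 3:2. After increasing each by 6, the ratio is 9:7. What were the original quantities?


Let A = 3k, B = 2k.
(3k + 6) / (2k + 6) = 9/7
Cross-multiply: 7(3k + 6) = 9(2k + 6)
21k + 42 = 18k + 54
21k - 18k = 54 - 42
3k = 12
k = 12/3 = 4
A = 3×4 = 12, B = 2×4 = 8
= A = 12, B = 8

A = 12, B = 8


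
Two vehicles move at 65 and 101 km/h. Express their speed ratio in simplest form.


Ratio = 65:101
GCD = 1
Simplified = 65:101
Time ratio (same distance) = 101:65
Speed ratio = 65:101

65:101


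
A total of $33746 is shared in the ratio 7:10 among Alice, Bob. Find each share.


Total parts = 7 + 10 = 17
Alice: 33746 × 7/17 = 13895.41
Bob: 33746 × 10/17 = 19850.59
= Alice: $13895.41, Bob: $19850.59

Alice: $13895.41, Bob: $19850.59


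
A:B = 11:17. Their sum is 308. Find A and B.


Let A = 11k, B = 17k.
11k + 17k = 308
28k = 308 → k = 308/28 = 11
A = 11×11 = 121, B = 17×11 = 187
= A = 121, B = 187

A = 121, B = 187


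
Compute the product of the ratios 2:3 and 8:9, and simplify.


Compound ratio = (2×8) : (3×9)
= 16:27
GCD = 1
= 16:27

16:27


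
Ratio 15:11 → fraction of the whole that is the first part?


Total parts = 15 + 11 = 26
First part: 15/26 = 15/26
= 15/26

15/26


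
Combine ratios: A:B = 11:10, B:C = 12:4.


Match B: multiply A:B by 12 → 132:120
Multiply B:C by 10 → 120:40
Combined: 132:120:40
GCD = 4
= 33:30:10

33:30:10


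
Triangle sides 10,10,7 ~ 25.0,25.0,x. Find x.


Scale factor = 25.0/10 = 2.5
Missing side = 7 × 2.5
= 17.5

17.5


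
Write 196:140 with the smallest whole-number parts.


GCD(196, 140) = 28
196/28 : 140/28
= 7:5

7:5


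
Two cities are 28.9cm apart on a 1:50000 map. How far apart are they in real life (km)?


Real distance = map distance × scale
= 28.9cm × 50000
= 1445000 cm = 14450.0 m
= 14.450 km

14.450 km


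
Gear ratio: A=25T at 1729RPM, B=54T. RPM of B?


Gear ratio = 25:54 = 25:54
RPM_B = RPM_A × (teeth_A / teeth_B)
= 1729 × (25/54)
= 800.5 RPM

800.5 RPM


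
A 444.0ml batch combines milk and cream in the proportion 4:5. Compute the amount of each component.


Total parts = 4 + 5 = 9
milk: 444.0 × 4/9 = 197.3ml
cream: 444.0 × 5/9 = 246.7ml
= 197.3ml and 246.7ml

197.3ml and 246.7ml


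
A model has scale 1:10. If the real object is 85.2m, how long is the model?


Model size = real / scale
= 85.2 / 10
= 8.5200 m

8.5200 m


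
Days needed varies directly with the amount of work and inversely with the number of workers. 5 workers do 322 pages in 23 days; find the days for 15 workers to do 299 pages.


Days ∝ work / workers, so d₂ = d₁ × (m₁/m₂) × (w₂/w₁)
Workers factor (inverse): 5/15 ≈ 0.3333
Work factor (direct): 299/322 ≈ 0.9286
d₂ = 23 × 5/15 × 299/322 = (23 × 5 × 299) / (15 × 322) = 34385/4830
≈ 7.12 days

7.12 days


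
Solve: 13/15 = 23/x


Cross multiply: 13 × x = 15 × 23
13x = 345
x = 345 / 13
= 26.54

26.54


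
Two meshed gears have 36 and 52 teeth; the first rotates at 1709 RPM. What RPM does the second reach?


Gear ratio = 36:52 = 9:13
RPM_B = RPM_A × (teeth_A / teeth_B)
= 1709 × (36/52)
= 1183.2 RPM

1183.2 RPM


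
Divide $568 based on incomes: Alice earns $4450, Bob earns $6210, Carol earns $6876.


Total income = 4450 + 6210 + 6876 = $17536
Alice: $568 × 4450/17536 = $144.14
Bob: $568 × 6210/17536 = $201.15
Carol: $568 × 6876/17536 = $222.72
= Alice: $144.14, Bob: $201.15, Carol: $222.72

Alice: $144.14, Bob: $201.15, Carol: $222.72


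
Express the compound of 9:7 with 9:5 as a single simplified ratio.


Compound ratio = (9×9) : (7×5)
= 81:35
GCD = 1
= 81:35

81:35


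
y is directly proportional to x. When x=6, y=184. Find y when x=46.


Direct proportion: y/x = constant
k = 184/6 ≈ 30.6667
y₂ = k × 46 = 184 × 46 / 6 = 8464/6
≈ 1410.67

1410.67


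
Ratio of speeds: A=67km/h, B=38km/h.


Ratio = 67:38
GCD = 1
Simplified = 67:38
Time ratio (same distance) = 38:67
Speed ratio = 67:38

67:38


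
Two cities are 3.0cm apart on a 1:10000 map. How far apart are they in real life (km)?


Real distance = map distance × scale
= 3.0cm × 10000
= 30000 cm = 300.0 m
= 0.300 km

0.300 km


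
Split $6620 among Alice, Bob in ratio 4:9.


Total parts = 4 + 9 = 13
Alice: 6620 × 4/13 = 2036.92
Bob: 6620 × 9/13 = 4583.08
= Alice: $2036.92, Bob: $4583.08

Alice: $2036.92, Bob: $4583.08


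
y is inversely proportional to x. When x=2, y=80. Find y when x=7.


Inverse proportion: x × y = constant
k = 2 × 80 = 160
y₂ = k / 7 = 160 / 7
= 22.86

22.86


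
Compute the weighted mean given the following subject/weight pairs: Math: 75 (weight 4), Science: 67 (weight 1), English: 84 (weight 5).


Numerator = 75×4 + 67×1 + 84×5
= 300 + 67 + 420
= 787
Total weight = 10
Weighted avg = 787/10
= 78.70

78.70


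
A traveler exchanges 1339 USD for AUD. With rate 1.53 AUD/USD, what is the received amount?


Amount × rate = 1339 × 1.53
= 2048.67 AUD

2048.67 AUD


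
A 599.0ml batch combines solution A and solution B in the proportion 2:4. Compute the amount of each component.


Total parts = 2 + 4 = 6
solution A: 599.0 × 2/6 = 199.7ml
solution B: 599.0 × 4/6 = 399.3ml
= 199.7ml and 399.3ml

199.7ml and 399.3ml


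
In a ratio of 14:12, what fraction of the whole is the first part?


Total parts = 14 + 12 = 26
First part: 14/26 = 7/13
= 7/13

7/13


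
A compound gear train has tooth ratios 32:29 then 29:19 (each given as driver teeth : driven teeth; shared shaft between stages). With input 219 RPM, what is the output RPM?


Stage 1: RPM_B = RPM_A × t_A/t_B = 219 × 32/29 = 7008/29 ≈ 241.66
B and C share a shaft → RPM_C = RPM_B
Stage 2: RPM_D = RPM_C × t_C/t_D = RPM_A × (t_A×t_C)/(t_B×t_D)
Overall ratio = (32×29)/(29×19) = 928/551
RPM_D = 219 × 928/551 = 203232/551
≈ 368.84 RPM

368.84 RPM


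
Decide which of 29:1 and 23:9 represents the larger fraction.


29/1 = 29.0000
23/9 = 2.5556
29.0000 > 2.5556, so 29:1 is greater
= 29:1

29:1


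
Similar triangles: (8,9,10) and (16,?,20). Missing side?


Scale factor = 16/8 = 2
Missing side = 9 × 2
= 18.0

18.0


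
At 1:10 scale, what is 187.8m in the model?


Model size = real / scale
= 187.8 / 10
= 18.7800 m

18.7800 m


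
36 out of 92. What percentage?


Percentage = (part / whole) × 100
= (36 / 92) × 100
≈ 39.13%

39.13%


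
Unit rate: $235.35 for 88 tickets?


Unit rate = total / quantity
= 235.35 / 88
= $2.67 per unit

$2.67 per unit


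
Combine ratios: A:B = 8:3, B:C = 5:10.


Match B: multiply A:B by 5 → 40:15
Multiply B:C by 3 → 15:30
Combined: 40:15:30
GCD = 5
= 8:3:6

8:3:6


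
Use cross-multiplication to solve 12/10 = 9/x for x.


Cross multiply: 12 × x = 10 × 9
12x = 90
x = 90 / 12
= 7.50

7.50


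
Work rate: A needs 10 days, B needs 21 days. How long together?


Rate of A = 1/10 per day
Rate of B = 1/21 per day
Combined rate = 1/10 + 1/21 = 31/210 ≈ 0.1476 per day
Days = 1 / combined rate = 210/31
≈ 6.77 days

6.77 days


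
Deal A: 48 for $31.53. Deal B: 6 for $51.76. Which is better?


Deal A: $31.53/48 = $0.6569/unit
Deal B: $51.76/6 = $8.6267/unit
A is cheaper per unit
= Deal A

Deal A


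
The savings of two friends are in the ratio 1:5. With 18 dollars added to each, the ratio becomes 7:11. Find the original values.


Let A = 1k, B = 5k.
(1k + 18) / (5k + 18) = 7/11
Cross-multiply: 11(1k + 18) = 7(5k + 18)
11k + 198 = 35k + 126
11k - 35k = 126 - 198
-24k = -72
k = -72/-24 = 3
A = 1×3 = 3, B = 5×3 = 15
= A = 3, B = 15

A = 3, B = 15


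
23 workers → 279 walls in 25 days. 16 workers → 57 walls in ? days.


Days ∝ work / workers, so d₂ = d₁ × (m₁/m₂) × (w₂/w₁)
Workers factor (inverse): 23/16 = 1.4375
Work factor (direct): 57/279 ≈ 0.2043
d₂ = 25 × 23/16 × 57/279 = (25 × 23 × 57) / (16 × 279) = 32775/4464
≈ 7.34 days

7.34 days


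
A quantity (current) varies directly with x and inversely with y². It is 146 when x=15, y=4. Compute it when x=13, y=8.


z = k·x/y²
Solve for k using the known point: k = z·y²/x = 146×16/15 = 2336/15 ≈ 155.7333
Now evaluate at x=13, y=8:
z = k × 13 / 64 = (2336 × 13) / (15 × 64) = 30368/960
≈ 31.6333

31.6333


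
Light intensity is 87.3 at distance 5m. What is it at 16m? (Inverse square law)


I₁d₁² = I₂d₂²
I₂ = I₁ × (d₁/d₂)²
= 87.3 × (5/16)²
= 87.3 × 25/256
= 2182.5/256
≈ 8.5254

8.5254


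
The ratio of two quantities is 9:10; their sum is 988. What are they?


Let A = 9k, B = 10k.
9k + 10k = 988
19k = 988 → k = 988/19 = 52
A = 9×52 = 468, B = 10×52 = 520
= A = 468, B = 520

A = 468, B = 520


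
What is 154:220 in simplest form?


GCD(154, 220) = 22
154/22 : 220/22
= 7:10

7:10


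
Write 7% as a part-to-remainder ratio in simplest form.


7% means 7 parts out of 100; remainder = 93
Part : remainder = 7:93
GCD = 1
= 7:93

7:93


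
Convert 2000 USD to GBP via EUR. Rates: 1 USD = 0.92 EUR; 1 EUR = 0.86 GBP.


Step 1: 2000 USD × 0.92 = 1840.00 EUR
Step 2: 1840.00 EUR × 0.86 = 1582.40 GBP
Implied rate USD→GBP = 0.92 × 0.86 = 0.7912
= 1582.40 GBP

1582.40 GBP


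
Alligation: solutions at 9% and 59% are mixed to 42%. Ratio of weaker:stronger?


Let x parts of 9% mix with y parts of 59%.
9x + 59y = 42(x + y)
9x + 59y = 42x + 42y
x(9 - 42) = y(42 - 59)
x/y = (59 - 42)/(42 - 9) = 17/33
Simplify: 17:33
= 17:33

17:33


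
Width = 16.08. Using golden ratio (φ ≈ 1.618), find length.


φ = (1 + √5) / 2 ≈ 1.618
Length = width × φ = 16.08 × 1.618 = 26.01744
≈ 26.02

26.02


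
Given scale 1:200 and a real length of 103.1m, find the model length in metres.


Model size = real / scale
= 103.1 / 200
= 0.5155 m

0.5155 m


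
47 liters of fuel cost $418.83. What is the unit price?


Unit rate = total / quantity
= 418.83 / 47
= $8.91 per unit

$8.91 per unit


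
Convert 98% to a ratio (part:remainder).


98% means 98 parts out of 100; remainder = 2
Part : remainder = 98:2
GCD = 2
= 49:1

49:1


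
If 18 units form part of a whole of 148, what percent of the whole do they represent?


Percentage = (part / whole) × 100
= (18 / 148) × 100
≈ 12.16%

12.16%


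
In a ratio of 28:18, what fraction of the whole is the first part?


Total parts = 28 + 18 = 46
First part: 28/46 = 14/23
= 14/23

14/23


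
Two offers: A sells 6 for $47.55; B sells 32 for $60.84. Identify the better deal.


Deal A: $47.55/6 = $7.9250/unit
Deal B: $60.84/32 = $1.9013/unit
B is cheaper per unit
= Deal B

Deal B


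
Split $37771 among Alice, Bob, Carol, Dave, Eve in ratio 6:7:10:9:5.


Total parts = 6 + 7 + 10 + 9 + 5 = 37
Alice: 37771 × 6/37 = 6125.03
Bob: 37771 × 7/37 = 7145.86
Carol: 37771 × 10/37 = 10208.38
Dave: 37771 × 9/37 = 9187.54
Eve: 37771 × 5/37 = 5104.19
= Alice: $6125.03, Bob: $7145.86, Carol: $10208.38, Dave: $9187.54, Eve: $5104.19

Alice: $6125.03, Bob: $7145.86, Carol: $10208.38, Dave: $9187.54, Eve: $5104.19


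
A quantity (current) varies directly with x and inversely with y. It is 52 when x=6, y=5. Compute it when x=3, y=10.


z = k·x/y
Solve for k using the known point: k = z·y/x = 52×5/6 = 260/6 ≈ 43.3333
Now evaluate at x=3, y=10:
z = k × 3 / 10 = (260 × 3) / (6 × 10) = 780/60
= 13.0000

13.0000


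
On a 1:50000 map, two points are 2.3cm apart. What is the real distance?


Real distance = map distance × scale
= 2.3cm × 50000
= 115000 cm = 1150.0 m
= 1.150 km

1.150 km


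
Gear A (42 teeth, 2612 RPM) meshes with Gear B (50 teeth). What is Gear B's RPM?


Gear ratio = 42:50 = 21:25
RPM_B = RPM_A × (teeth_A / teeth_B)
= 2612 × (42/50)
= 2194.1 RPM

2194.1 RPM


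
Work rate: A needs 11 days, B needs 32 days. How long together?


Rate of A = 1/11 per day
Rate of B = 1/32 per day
Combined rate = 1/11 + 1/32 = 43/352 ≈ 0.1222 per day
Days = 1 / combined rate = 352/43
≈ 8.19 days

8.19 days


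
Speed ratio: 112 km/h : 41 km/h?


Ratio = 112:41
GCD = 1
Simplified = 112:41
Time ratio (same distance) = 41:112
Speed ratio = 112:41

112:41


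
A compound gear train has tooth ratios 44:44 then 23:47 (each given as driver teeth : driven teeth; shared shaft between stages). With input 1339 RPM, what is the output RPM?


Stage 1: RPM_B = RPM_A × t_A/t_B = 1339 × 44/44 = 58916/44 = 1339.00
B and C share a shaft → RPM_C = RPM_B
Stage 2: RPM_D = RPM_C × t_C/t_D = RPM_A × (t_A×t_C)/(t_B×t_D)
Overall ratio = (44×23)/(44×47) = 1012/2068
RPM_D = 1339 × 1012/2068 = 1355068/2068
≈ 655.26 RPM

655.26 RPM


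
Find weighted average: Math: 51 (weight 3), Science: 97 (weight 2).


Numerator = 51×3 + 97×2
= 153 + 194
= 347
Total weight = 5
Weighted avg = 347/5
= 69.40

69.40


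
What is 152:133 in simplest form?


GCD(152, 133) = 19
152/19 : 133/19
= 8:7

8:7


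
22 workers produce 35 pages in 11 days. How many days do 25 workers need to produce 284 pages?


Days ∝ work / workers, so d₂ = d₁ × (m₁/m₂) × (w₂/w₁)
Workers factor (inverse): 22/25 = 0.8800
Work factor (direct): 284/35 ≈ 8.1143
d₂ = 11 × 22/25 × 284/35 = (11 × 22 × 284) / (25 × 35) = 68728/875
≈ 78.55 days

78.55 days


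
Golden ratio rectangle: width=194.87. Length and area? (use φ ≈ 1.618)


φ = (1 + √5) / 2 ≈ 1.618
Length = width × φ = 194.87 × 1.618 = 315.29966
≈ 315.30
Area = width × length = 194.87 × 315.29966 = 61442.4447442 ≈ 61442.44
= Length: 315.30, Area: 61442.44

Length: 315.30, Area: 61442.44


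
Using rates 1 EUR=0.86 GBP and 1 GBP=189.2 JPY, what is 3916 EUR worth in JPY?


Step 1: 3916 EUR × 0.86 = 3367.76 GBP
Step 2: 3367.76 GBP × 189.2 = 637180.19 JPY
Implied rate EUR→JPY = 0.86 × 189.2 = 162.7120
= 637180.19 JPY

637180.19 JPY


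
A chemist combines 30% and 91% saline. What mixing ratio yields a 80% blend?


Let x parts of 30% mix with y parts of 91%.
30x + 91y = 80(x + y)
30x + 91y = 80x + 80y
x(30 - 80) = y(80 - 91)
x/y = (91 - 80)/(80 - 30) = 11/50
Simplify: 11:50
= 11:50

11:50


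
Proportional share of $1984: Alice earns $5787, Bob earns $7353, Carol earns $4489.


Total income = 5787 + 7353 + 4489 = $17629
Alice: $1984 × 5787/17629 = $651.28
Bob: $1984 × 7353/17629 = $827.52
Carol: $1984 × 4489/17629 = $505.20
= Alice: $651.28, Bob: $827.52, Carol: $505.20

Alice: $651.28, Bob: $827.52, Carol: $505.20


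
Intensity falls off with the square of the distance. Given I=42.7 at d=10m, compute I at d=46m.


I₁d₁² = I₂d₂²
I₂ = I₁ × (d₁/d₂)²
= 42.7 × (10/46)²
= 42.7 × 100/2116
= 4270/2116
≈ 2.0180

2.0180


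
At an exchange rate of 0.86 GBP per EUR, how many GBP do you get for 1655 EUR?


Amount × rate = 1655 × 0.86
= 1423.30 GBP

1423.30 GBP


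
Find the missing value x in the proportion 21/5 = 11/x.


Cross multiply: 21 × x = 5 × 11
21x = 55
x = 55 / 21
= 2.62

2.62


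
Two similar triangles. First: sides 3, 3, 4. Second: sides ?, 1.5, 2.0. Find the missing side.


Scale factor = 1.5/3 = 0.5
Missing side = 3 × 0.5
= 1.5

1.5


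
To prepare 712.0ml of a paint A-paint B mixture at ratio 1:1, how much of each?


Total parts = 1 + 1 = 2
paint A: 712.0 × 1/2 = 356.0ml
paint B: 712.0 × 1/2 = 356.0ml
= 356.0ml and 356.0ml

356.0ml and 356.0ml


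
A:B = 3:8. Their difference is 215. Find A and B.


Let A = 3k, B = 8k.
8k - 3k = 215
5k = 215 → k = 215/5 = 43
A = 3×43 = 129, B = 8×43 = 344
= A = 129, B = 344

A = 129, B = 344


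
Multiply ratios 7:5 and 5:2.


Compound ratio = (7×5) : (5×2)
= 35:10
GCD = 5
= 7:2

7:2


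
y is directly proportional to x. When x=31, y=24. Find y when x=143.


Direct proportion: y/x = constant
k = 24/31 ≈ 0.7742
y₂ = k × 143 = 24 × 143 / 31 = 3432/31
≈ 110.71

110.71


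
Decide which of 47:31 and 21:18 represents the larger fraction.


47/31 = 1.5161
21/18 = 1.1667
1.5161 > 1.1667, so 47:31 is greater
= 47:31

47:31


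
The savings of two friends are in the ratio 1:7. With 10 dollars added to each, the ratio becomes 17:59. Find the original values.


Let A = 1k, B = 7k.
(1k + 10) / (7k + 10) = 17/59
Cross-multiply: 59(1k + 10) = 17(7k + 10)
59k + 590 = 119k + 170
59k - 119k = 170 - 590
-60k = -420
k = -420/-60 = 7
A = 1×7 = 7, B = 7×7 = 49
= A = 7, B = 49

A = 7, B = 49


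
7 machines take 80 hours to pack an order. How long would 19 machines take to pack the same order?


Inverse proportion: x × y = constant
k = 7 × 80 = 560
y₂ = k / 19 = 560 / 19
= 29.47

29.47


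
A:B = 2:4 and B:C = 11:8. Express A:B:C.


Match B: multiply A:B by 11 → 22:44
Multiply B:C by 4 → 44:32
Combined: 22:44:32
GCD = 2
= 11:22:16

11:22:16


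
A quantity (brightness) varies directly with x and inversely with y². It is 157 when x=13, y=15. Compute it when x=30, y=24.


z = k·x/y²
Solve for k using the known point: k = z·y²/x = 157×225/13 = 35325/13 ≈ 2717.3077
Now evaluate at x=30, y=24:
z = k × 30 / 576 = (35325 × 30) / (13 × 576) = 1059750/7488
≈ 141.5264

141.5264


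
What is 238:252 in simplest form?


GCD(238, 252) = 14
238/14 : 252/14
= 17:18

17:18
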